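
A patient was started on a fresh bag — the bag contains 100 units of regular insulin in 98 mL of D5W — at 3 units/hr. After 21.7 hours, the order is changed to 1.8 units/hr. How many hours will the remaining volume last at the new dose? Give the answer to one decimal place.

Initial rate:
Concentration = 100 units ÷ 98 mL = 1.020408 units/mL
Rate = 3 units/hr ÷ 1.020408 units/mL = 2.94 mL/hr
Volume infused so far = 2.94 mL/hr × 21.7 hr = 63.798 mL
Volume remaining = 98 − 63.798 = 34.202 mL
New rate:
Rate = 1.8 units/hr ÷ 1.020408 units/mL = 1.764 mL/hr
Time remaining = 34.202 mL ÷ 1.764 mL/hr = 19.38889 hr

19.4 hours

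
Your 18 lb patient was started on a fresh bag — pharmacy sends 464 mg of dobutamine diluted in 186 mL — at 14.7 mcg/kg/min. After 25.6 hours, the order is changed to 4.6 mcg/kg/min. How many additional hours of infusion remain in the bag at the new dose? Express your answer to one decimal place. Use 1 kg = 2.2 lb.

123.7 hours

Initial rate:
Weight = 18 lb ÷ 2.2 lb/kg = 8.181818 kg
Dose = 14.7 mcg/kg/min × 8.181818 kg = 120.2727 mcg/min
120.2727 mcg/min × 60 min/hr = 7216.364 mcg/hr
Concentration = 464 mg ÷ 186 mL = 2.494624 mg/mL = 2494.624 mcg/mL
Rate = 7216.364 mcg/hr ÷ 2494.624 mcg/mL = 2.892766 mL/hr
Volume infused so far = 2.892766 mL/hr × 25.6 hr = 74.05482 mL
Volume remaining = 186 − 74.05482 = 111.9452 mL
New rate:
Dose = 4.6 mcg/kg/min × 8.181818 kg = 37.63636 mcg/min
37.63636 mcg/min × 60 min/hr = 2258.182 mcg/hr
Rate = 2258.182 mcg/hr ÷ 2494.624 mcg/mL = 0.9052194 mL/hr
Time remaining = 111.9452 mL ÷ 0.9052194 mL/hr = 123.6663 hr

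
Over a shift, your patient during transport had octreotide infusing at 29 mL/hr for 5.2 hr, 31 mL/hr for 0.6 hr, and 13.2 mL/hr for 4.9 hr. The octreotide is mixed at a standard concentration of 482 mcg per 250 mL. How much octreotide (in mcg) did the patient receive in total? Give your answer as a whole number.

Concentration = 482 mcg ÷ 250 mL = 1.928 mcg/mL
Stage 1: 29 mL/hr × 5.2 hr = 150.8 mL → 150.8 mL × 1.928 mcg/mL = 290.7424 mcg
Stage 2: 31 mL/hr × 0.6 hr = 18.6 mL → 18.6 mL × 1.928 mcg/mL = 35.8608 mcg
Stage 3: 13.2 mL/hr × 4.9 hr = 64.68 mL → 64.68 mL × 1.928 mcg/mL = 124.703 mcg
Total = 290.7424 + 35.8608 + 124.703 = 451.3062 mcg

451 mcg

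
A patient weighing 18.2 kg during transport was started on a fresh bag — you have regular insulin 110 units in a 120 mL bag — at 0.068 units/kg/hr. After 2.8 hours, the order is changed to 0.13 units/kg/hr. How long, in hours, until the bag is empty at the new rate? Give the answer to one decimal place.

Initial rate:
Dose = 0.068 units/kg/hr × 18.2 kg = 1.2376 units/hr
Concentration = 110 units ÷ 120 mL = 0.9166667 units/mL
Rate = 1.2376 units/hr ÷ 0.9166667 units/mL = 1.350109 mL/hr
Volume infused so far = 1.350109 mL/hr × 2.8 hr = 3.780305 mL
Volume remaining = 120 − 3.780305 = 116.2197 mL
New rate:
Dose = 0.13 units/kg/hr × 18.2 kg = 2.366 units/hr
Rate = 2.366 units/hr ÷ 0.9166667 units/mL = 2.581091 mL/hr
Time remaining = 116.2197 mL ÷ 2.581091 mL/hr = 45.02735 hr

45.0 hours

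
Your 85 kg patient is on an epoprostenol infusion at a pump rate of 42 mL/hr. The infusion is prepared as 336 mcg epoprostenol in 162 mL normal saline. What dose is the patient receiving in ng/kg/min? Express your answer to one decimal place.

Concentration = 336 mcg ÷ 162 mL = 2.074074 mcg/mL = 2074.074 ng/mL
Drug rate = 42 mL/hr × 2074.074 ng/mL = 87111.11 ng/hr
87111.11 ng/hr ÷ 60 min/hr = 1451.852 ng/min
1451.852 ng/min ÷ 85 kg = 17.08061 ng/kg/min

17.1 ng/kg/min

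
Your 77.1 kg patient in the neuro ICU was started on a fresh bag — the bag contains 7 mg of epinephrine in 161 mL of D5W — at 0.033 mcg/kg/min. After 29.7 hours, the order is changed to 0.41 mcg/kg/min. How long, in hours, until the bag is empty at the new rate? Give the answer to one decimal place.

1.3 hours

Initial rate:
Dose = 0.033 mcg/kg/min × 77.1 kg = 2.5443 mcg/min
2.5443 mcg/min × 60 min/hr = 152.658 mcg/hr
Concentration = 7 mg ÷ 161 mL = 0.04347826 mg/mL = 43.47826 mcg/mL
Rate = 152.658 mcg/hr ÷ 43.47826 mcg/mL = 3.511134 mL/hr
Volume infused so far = 3.511134 mL/hr × 29.7 hr = 104.2807 mL
Volume remaining = 161 − 104.2807 = 56.71932 mL
New rate:
Dose = 0.41 mcg/kg/min × 77.1 kg = 31.611 mcg/min
31.611 mcg/min × 60 min/hr = 1896.66 mcg/hr
Rate = 1896.66 mcg/hr ÷ 43.47826 mcg/mL = 43.62318 mL/hr
Time remaining = 56.71932 mL ÷ 43.62318 mL/hr = 1.300211 hr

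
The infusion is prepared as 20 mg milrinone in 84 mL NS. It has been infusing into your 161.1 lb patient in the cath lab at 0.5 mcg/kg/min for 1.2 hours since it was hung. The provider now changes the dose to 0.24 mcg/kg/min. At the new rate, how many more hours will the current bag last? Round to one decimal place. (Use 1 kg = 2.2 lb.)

Initial rate:
Weight = 161.1 lb ÷ 2.2 lb/kg = 73.22727 kg
Dose = 0.5 mcg/kg/min × 73.22727 kg = 36.61364 mcg/min
36.61364 mcg/min × 60 min/hr = 2196.818 mcg/hr
Concentration = 20 mg ÷ 84 mL = 0.2380952 mg/mL = 238.0952 mcg/mL
Rate = 2196.818 mcg/hr ÷ 238.0952 mcg/mL = 9.226636 mL/hr
Volume infused so far = 9.226636 mL/hr × 1.2 hr = 11.07196 mL
Volume remaining = 84 − 11.07196 = 72.92804 mL
New rate:
Dose = 0.24 mcg/kg/min × 73.22727 kg = 17.57455 mcg/min
17.57455 mcg/min × 60 min/hr = 1054.473 mcg/hr
Rate = 1054.473 mcg/hr ÷ 238.0952 mcg/mL = 4.428785 mL/hr
Time remaining = 72.92804 mL ÷ 4.428785 mL/hr = 16.46683 hr

16.5 hours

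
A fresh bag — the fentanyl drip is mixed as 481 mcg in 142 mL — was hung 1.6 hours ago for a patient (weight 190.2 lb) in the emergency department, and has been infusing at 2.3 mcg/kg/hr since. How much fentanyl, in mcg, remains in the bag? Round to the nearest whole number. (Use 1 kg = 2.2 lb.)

163 mcg

Weight = 190.2 lb ÷ 2.2 lb/kg = 86.45455 kg
Dose = 2.3 mcg/kg/hr × 86.45455 kg = 198.8455 mcg/hr
Concentration = 481 mcg ÷ 142 mL = 3.387324 mcg/mL
Rate = 198.8455 mcg/hr ÷ 3.387324 mcg/mL = 58.70282 mL/hr
Volume infused = 58.70282 mL/hr × 1.6 hr = 93.92451 mL
Volume remaining = 142 − 93.92451 = 48.07549 mL
Drug remaining = 48.07549 mL × 3.387324 mcg/mL = 162.8473 mcg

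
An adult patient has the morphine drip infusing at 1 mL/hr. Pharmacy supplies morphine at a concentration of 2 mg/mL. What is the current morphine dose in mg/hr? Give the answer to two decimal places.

Drug rate = 1 mL/hr × 2 mg/mL = 2 mg/hr

2.00 mg/hr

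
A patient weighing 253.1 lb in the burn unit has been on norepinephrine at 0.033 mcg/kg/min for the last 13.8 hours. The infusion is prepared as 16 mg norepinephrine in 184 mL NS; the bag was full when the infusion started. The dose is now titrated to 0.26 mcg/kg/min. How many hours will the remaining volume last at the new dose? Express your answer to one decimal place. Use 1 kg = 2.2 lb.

Initial rate:
Weight = 253.1 lb ÷ 2.2 lb/kg = 115.0455 kg
Dose = 0.033 mcg/kg/min × 115.0455 kg = 3.7965 mcg/min
3.7965 mcg/min × 60 min/hr = 227.79 mcg/hr
Concentration = 16 mg ÷ 184 mL = 0.08695652 mg/mL = 86.95652 mcg/mL
Rate = 227.79 mcg/hr ÷ 86.95652 mcg/mL = 2.619585 mL/hr
Volume infused so far = 2.619585 mL/hr × 13.8 hr = 36.15027 mL
Volume remaining = 184 − 36.15027 = 147.8497 mL
New rate:
Dose = 0.26 mcg/kg/min × 115.0455 kg = 29.91182 mcg/min
29.91182 mcg/min × 60 min/hr = 1794.709 mcg/hr
Rate = 1794.709 mcg/hr ÷ 86.95652 mcg/mL = 20.63915 mL/hr
Time remaining = 147.8497 mL ÷ 20.63915 mL/hr = 7.163555 hr

7.2 hours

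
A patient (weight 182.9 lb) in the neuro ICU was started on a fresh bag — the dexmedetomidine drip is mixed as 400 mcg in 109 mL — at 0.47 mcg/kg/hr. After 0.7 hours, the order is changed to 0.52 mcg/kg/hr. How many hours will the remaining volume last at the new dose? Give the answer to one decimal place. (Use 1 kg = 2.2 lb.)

Initial rate:
Weight = 182.9 lb ÷ 2.2 lb/kg = 83.13636 kg
Dose = 0.47 mcg/kg/hr × 83.13636 kg = 39.07409 mcg/hr
Concentration = 400 mcg ÷ 109 mL = 3.669725 mcg/mL
Rate = 39.07409 mcg/hr ÷ 3.669725 mcg/mL = 10.64769 mL/hr
Volume infused so far = 10.64769 mL/hr × 0.7 hr = 7.453383 mL
Volume remaining = 109 − 7.453383 = 101.5466 mL
New rate:
Dose = 0.52 mcg/kg/hr × 83.13636 kg = 43.23091 mcg/hr
Rate = 43.23091 mcg/hr ÷ 3.669725 mcg/mL = 11.78042 mL/hr
Time remaining = 101.5466 mL ÷ 11.78042 mL/hr = 8.619947 hr

8.6 hours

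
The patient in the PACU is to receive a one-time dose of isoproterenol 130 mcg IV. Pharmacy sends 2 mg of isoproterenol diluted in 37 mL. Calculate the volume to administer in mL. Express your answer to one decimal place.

2.4 mL

Concentration = 2 mg ÷ 37 mL = 0.05405405 mg/mL = 54.05405 mcg/mL
Volume = 130 mcg ÷ 54.05405 mcg/mL = 2.405 mL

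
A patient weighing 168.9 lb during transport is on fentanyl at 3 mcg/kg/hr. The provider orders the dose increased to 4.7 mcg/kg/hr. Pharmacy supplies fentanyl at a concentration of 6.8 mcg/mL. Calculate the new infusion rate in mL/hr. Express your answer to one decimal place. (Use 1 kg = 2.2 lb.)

Weight = 168.9 lb ÷ 2.2 lb/kg = 76.77273 kg
Dose = 4.7 mcg/kg/hr × 76.77273 kg = 360.8318 mcg/hr
Rate = 360.8318 mcg/hr ÷ 6.8 mcg/mL = 53.0635 mL/hr

53.1 mL/hr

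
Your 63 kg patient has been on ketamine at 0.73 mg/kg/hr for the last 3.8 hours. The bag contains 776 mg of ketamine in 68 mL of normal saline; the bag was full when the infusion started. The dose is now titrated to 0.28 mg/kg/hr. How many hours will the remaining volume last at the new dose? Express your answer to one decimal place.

Initial rate:
Dose = 0.73 mg/kg/hr × 63 kg = 45.99 mg/hr
Concentration = 776 mg ÷ 68 mL = 11.41176 mg/mL
Rate = 45.99 mg/hr ÷ 11.41176 mg/mL = 4.030052 mL/hr
Volume infused so far = 4.030052 mL/hr × 3.8 hr = 15.3142 mL
Volume remaining = 68 − 15.3142 = 52.6858 mL
New rate:
Dose = 0.28 mg/kg/hr × 63 kg = 17.64 mg/hr
Rate = 17.64 mg/hr ÷ 11.41176 mg/mL = 1.545773 mL/hr
Time remaining = 52.6858 mL ÷ 1.545773 mL/hr = 34.08379 hr

34.1 hours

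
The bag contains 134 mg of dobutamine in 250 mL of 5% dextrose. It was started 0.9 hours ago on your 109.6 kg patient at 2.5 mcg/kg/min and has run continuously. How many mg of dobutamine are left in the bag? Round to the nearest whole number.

119 mg

Dose = 2.5 mcg/kg/min × 109.6 kg = 274 mcg/min
274 mcg/min × 60 min/hr = 16440 mcg/hr
Concentration = 134 mg ÷ 250 mL = 0.536 mg/mL = 536 mcg/mL
Rate = 16440 mcg/hr ÷ 536 mcg/mL = 30.67164 mL/hr
Volume infused = 30.67164 mL/hr × 0.9 hr = 27.60448 mL
Volume remaining = 250 − 27.60448 = 222.3955 mL
Drug remaining = 222.3955 mL × 536 mcg/mL = 119204 mcg = 119.204 mg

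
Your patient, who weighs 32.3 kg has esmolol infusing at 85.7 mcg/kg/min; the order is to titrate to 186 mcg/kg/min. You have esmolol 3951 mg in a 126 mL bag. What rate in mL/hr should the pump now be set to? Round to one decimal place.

11.5 mL/hr

Dose = 186 mcg/kg/min × 32.3 kg = 6007.8 mcg/min
6007.8 mcg/min × 60 min/hr = 360468 mcg/hr
Concentration = 3951 mg ÷ 126 mL = 31.35714 mg/mL = 31357.14 mcg/mL
Rate = 360468 mcg/hr ÷ 31357.14 mcg/mL = 11.49556 mL/hr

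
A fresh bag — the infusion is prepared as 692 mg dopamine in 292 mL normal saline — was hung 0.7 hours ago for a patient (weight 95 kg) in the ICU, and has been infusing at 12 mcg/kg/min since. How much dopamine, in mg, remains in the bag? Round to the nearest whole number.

Dose = 12 mcg/kg/min × 95 kg = 1140 mcg/min
1140 mcg/min × 60 min/hr = 68400 mcg/hr
Concentration = 692 mg ÷ 292 mL = 2.369863 mg/mL = 2369.863 mcg/mL
Rate = 68400 mcg/hr ÷ 2369.863 mcg/mL = 28.86243 mL/hr
Volume infused = 28.86243 mL/hr × 0.7 hr = 20.2037 mL
Volume remaining = 292 − 20.2037 = 271.7963 mL
Drug remaining = 271.7963 mL × 2369.863 mcg/mL = 644120 mcg = 644.12 mg

644 mg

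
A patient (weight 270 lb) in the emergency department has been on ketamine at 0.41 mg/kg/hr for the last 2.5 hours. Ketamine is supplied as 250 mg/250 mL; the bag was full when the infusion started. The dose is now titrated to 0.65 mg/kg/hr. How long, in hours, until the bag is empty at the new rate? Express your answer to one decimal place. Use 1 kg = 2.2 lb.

Initial rate:
Weight = 270 lb ÷ 2.2 lb/kg = 122.7273 kg
Dose = 0.41 mg/kg/hr × 122.7273 kg = 50.31818 mg/hr
Concentration = 250 mg ÷ 250 mL = 1 mg/mL
Rate = 50.31818 mg/hr ÷ 1 mg/mL = 50.31818 mL/hr
Volume infused so far = 50.31818 mL/hr × 2.5 hr = 125.7955 mL
Volume remaining = 250 − 125.7955 = 124.2045 mL
New rate:
Dose = 0.65 mg/kg/hr × 122.7273 kg = 79.77273 mg/hr
Rate = 79.77273 mg/hr ÷ 1 mg/mL = 79.77273 mL/hr
Time remaining = 124.2045 mL ÷ 79.77273 mL/hr = 1.55698 hr

1.6 hours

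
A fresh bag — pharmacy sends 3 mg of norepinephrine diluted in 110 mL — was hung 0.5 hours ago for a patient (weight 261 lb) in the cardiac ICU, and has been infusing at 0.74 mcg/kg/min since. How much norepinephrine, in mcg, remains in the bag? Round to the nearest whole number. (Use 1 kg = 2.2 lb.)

366 mcg

Weight = 261 lb ÷ 2.2 lb/kg = 118.6364 kg
Dose = 0.74 mcg/kg/min × 118.6364 kg = 87.79091 mcg/min
87.79091 mcg/min × 60 min/hr = 5267.455 mcg/hr
Concentration = 3 mg ÷ 110 mL = 0.02727273 mg/mL = 27.27273 mcg/mL
Rate = 5267.455 mcg/hr ÷ 27.27273 mcg/mL = 193.14 mL/hr
Volume infused = 193.14 mL/hr × 0.5 hr = 96.57 mL
Volume remaining = 110 − 96.57 = 13.43 mL
Drug remaining = 13.43 mL × 27.27273 mcg/mL = 366.2727 mcg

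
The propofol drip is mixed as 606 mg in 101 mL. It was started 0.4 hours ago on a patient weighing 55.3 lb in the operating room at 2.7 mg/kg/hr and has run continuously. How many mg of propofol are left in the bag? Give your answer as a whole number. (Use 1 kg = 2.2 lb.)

579 mg

Weight = 55.3 lb ÷ 2.2 lb/kg = 25.13636 kg
Dose = 2.7 mg/kg/hr × 25.13636 kg = 67.86818 mg/hr
Concentration = 606 mg ÷ 101 mL = 6 mg/mL
Rate = 67.86818 mg/hr ÷ 6 mg/mL = 11.31136 mL/hr
Volume infused = 11.31136 mL/hr × 0.4 hr = 4.524545 mL
Volume remaining = 101 − 4.524545 = 96.47545 mL
Drug remaining = 96.47545 mL × 6 mg/mL = 578.8527 mg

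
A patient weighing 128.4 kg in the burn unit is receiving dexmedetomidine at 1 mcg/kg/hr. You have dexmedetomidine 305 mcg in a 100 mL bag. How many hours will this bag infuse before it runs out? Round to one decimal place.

Dose = 1 mcg/kg/hr × 128.4 kg = 128.4 mcg/hr
Concentration = 305 mcg ÷ 100 mL = 3.05 mcg/mL
Rate = 128.4 mcg/hr ÷ 3.05 mcg/mL = 42.09836 mL/hr
Duration = 100 mL ÷ 42.09836 mL/hr = 2.375389 hr

2.4 hours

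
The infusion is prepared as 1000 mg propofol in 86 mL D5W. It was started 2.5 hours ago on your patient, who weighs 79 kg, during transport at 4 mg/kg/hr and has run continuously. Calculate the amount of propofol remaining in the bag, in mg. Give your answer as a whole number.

Dose = 4 mg/kg/hr × 79 kg = 316 mg/hr
Concentration = 1000 mg ÷ 86 mL = 11.62791 mg/mL
Rate = 316 mg/hr ÷ 11.62791 mg/mL = 27.176 mL/hr
Volume infused = 27.176 mL/hr × 2.5 hr = 67.94 mL
Volume remaining = 86 − 67.94 = 18.06 mL
Drug remaining = 18.06 mL × 11.62791 mg/mL = 210 mg

210 mg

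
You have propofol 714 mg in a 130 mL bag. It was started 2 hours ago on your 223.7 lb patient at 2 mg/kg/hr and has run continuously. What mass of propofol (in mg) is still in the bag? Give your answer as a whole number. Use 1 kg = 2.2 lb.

Weight = 223.7 lb ÷ 2.2 lb/kg = 101.6818 kg
Dose = 2 mg/kg/hr × 101.6818 kg = 203.3636 mg/hr
Concentration = 714 mg ÷ 130 mL = 5.492308 mg/mL
Rate = 203.3636 mg/hr ÷ 5.492308 mg/mL = 37.02699 mL/hr
Volume infused = 37.02699 mL/hr × 2 hr = 74.05399 mL
Volume remaining = 130 − 74.05399 = 55.94601 mL
Drug remaining = 55.94601 mL × 5.492308 mg/mL = 307.2727 mg

307 mg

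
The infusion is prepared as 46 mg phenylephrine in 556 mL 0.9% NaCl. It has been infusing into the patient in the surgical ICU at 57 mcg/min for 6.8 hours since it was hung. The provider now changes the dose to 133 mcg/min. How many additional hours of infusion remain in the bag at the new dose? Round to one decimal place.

2.9 hours

Initial rate:
57 mcg/min × 60 min/hr = 3420 mcg/hr
Concentration = 46 mg ÷ 556 mL = 0.08273381 mg/mL = 82.73381 mcg/mL
Rate = 3420 mcg/hr ÷ 82.73381 mcg/mL = 41.33739 mL/hr
Volume infused so far = 41.33739 mL/hr × 6.8 hr = 281.0943 mL
Volume remaining = 556 − 281.0943 = 274.9057 mL
New rate:
133 mcg/min × 60 min/hr = 7980 mcg/hr
Rate = 7980 mcg/hr ÷ 82.73381 mcg/mL = 96.45391 mL/hr
Time remaining = 274.9057 mL ÷ 96.45391 mL/hr = 2.850125 hr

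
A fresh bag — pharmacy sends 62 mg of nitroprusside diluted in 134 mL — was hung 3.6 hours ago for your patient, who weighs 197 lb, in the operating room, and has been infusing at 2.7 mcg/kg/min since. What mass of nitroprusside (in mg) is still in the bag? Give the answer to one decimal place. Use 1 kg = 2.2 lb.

Weight = 197 lb ÷ 2.2 lb/kg = 89.54545 kg
Dose = 2.7 mcg/kg/min × 89.54545 kg = 241.7727 mcg/min
241.7727 mcg/min × 60 min/hr = 14506.36 mcg/hr
Concentration = 62 mg ÷ 134 mL = 0.4626866 mg/mL = 462.6866 mcg/mL
Rate = 14506.36 mcg/hr ÷ 462.6866 mcg/mL = 31.35246 mL/hr
Volume infused = 31.35246 mL/hr × 3.6 hr = 112.8689 mL
Volume remaining = 134 − 112.8689 = 21.13113 mL
Drug remaining = 21.13113 mL × 462.6866 mcg/mL = 9777.091 mcg = 9.777091 mg

9.8 mg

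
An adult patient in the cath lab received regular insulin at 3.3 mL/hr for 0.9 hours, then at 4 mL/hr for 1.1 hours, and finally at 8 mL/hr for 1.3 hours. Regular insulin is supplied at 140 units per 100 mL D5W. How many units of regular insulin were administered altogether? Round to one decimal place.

24.9 units

Concentration = 140 units ÷ 100 mL = 1.4 units/mL
Stage 1: 3.3 mL/hr × 0.9 hr = 2.97 mL → 2.97 mL × 1.4 units/mL = 4.158 units
Stage 2: 4 mL/hr × 1.1 hr = 4.4 mL → 4.4 mL × 1.4 units/mL = 6.16 units
Stage 3: 8 mL/hr × 1.3 hr = 10.4 mL → 10.4 mL × 1.4 units/mL = 14.56 units
Total = 4.158 + 6.16 + 14.56 = 24.878 units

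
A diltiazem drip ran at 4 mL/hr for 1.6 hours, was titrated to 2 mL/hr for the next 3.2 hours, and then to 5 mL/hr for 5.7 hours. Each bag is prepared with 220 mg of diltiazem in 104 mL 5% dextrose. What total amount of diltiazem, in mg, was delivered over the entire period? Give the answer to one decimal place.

Concentration = 220 mg ÷ 104 mL = 2.115385 mg/mL
Stage 1: 4 mL/hr × 1.6 hr = 6.4 mL → 6.4 mL × 2.115385 mg/mL = 13.53846 mg
Stage 2: 2 mL/hr × 3.2 hr = 6.4 mL → 6.4 mL × 2.115385 mg/mL = 13.53846 mg
Stage 3: 5 mL/hr × 5.7 hr = 28.5 mL → 28.5 mL × 2.115385 mg/mL = 60.28846 mg
Total = 13.53846 + 13.53846 + 60.28846 = 87.36538 mg

87.4 mg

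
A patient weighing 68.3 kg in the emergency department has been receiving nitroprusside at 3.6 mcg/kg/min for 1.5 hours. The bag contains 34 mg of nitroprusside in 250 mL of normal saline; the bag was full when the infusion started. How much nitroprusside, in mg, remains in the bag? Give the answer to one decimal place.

Dose = 3.6 mcg/kg/min × 68.3 kg = 245.88 mcg/min
245.88 mcg/min × 60 min/hr = 14752.8 mcg/hr
Concentration = 34 mg ÷ 250 mL = 0.136 mg/mL = 136 mcg/mL
Rate = 14752.8 mcg/hr ÷ 136 mcg/mL = 108.4765 mL/hr
Volume infused = 108.4765 mL/hr × 1.5 hr = 162.7147 mL
Volume remaining = 250 − 162.7147 = 87.28529 mL
Drug remaining = 87.28529 mL × 136 mcg/mL = 11870.8 mcg = 11.8708 mg

11.9 mg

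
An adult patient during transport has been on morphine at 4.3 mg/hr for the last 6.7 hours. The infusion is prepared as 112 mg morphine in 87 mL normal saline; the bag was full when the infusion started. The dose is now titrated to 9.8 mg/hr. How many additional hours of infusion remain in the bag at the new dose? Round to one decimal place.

8.5 hours

Initial rate:
Concentration = 112 mg ÷ 87 mL = 1.287356 mg/mL
Rate = 4.3 mg/hr ÷ 1.287356 mg/mL = 3.340179 mL/hr
Volume infused so far = 3.340179 mL/hr × 6.7 hr = 22.3792 mL
Volume remaining = 87 − 22.3792 = 64.6208 mL
New rate:
Rate = 9.8 mg/hr ÷ 1.287356 mg/mL = 7.6125 mL/hr
Time remaining = 64.6208 mL ÷ 7.6125 mL/hr = 8.488776 hr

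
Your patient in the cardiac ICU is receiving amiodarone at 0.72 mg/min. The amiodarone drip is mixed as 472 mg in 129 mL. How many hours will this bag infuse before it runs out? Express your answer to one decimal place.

0.72 mg/min × 60 min/hr = 43.2 mg/hr
Concentration = 472 mg ÷ 129 mL = 3.658915 mg/mL
Rate = 43.2 mg/hr ÷ 3.658915 mg/mL = 11.80678 mL/hr
Duration = 129 mL ÷ 11.80678 mL/hr = 10.92593 hr

10.9 hours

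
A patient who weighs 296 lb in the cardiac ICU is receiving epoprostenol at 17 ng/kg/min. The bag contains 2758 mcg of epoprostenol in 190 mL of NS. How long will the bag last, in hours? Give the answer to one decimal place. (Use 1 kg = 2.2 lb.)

Weight = 296 lb ÷ 2.2 lb/kg = 134.5455 kg
Dose = 17 ng/kg/min × 134.5455 kg = 2287.273 ng/min
2287.273 ng/min × 60 min/hr = 137236.4 ng/hr
Concentration = 2758 mcg ÷ 190 mL = 14.51579 mcg/mL = 14515.79 ng/mL
Rate = 137236.4 ng/hr ÷ 14515.79 ng/mL = 9.454282 mL/hr
Duration = 190 mL ÷ 9.454282 mL/hr = 20.09671 hr

20.1 hours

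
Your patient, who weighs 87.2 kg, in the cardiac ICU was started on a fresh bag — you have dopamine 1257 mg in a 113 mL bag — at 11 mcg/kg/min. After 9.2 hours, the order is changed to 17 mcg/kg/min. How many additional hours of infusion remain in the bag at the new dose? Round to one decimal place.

Initial rate:
Dose = 11 mcg/kg/min × 87.2 kg = 959.2 mcg/min
959.2 mcg/min × 60 min/hr = 57552 mcg/hr
Concentration = 1257 mg ÷ 113 mL = 11.12389 mg/mL = 11123.89 mcg/mL
Rate = 57552 mcg/hr ÷ 11123.89 mcg/mL = 5.173728 mL/hr
Volume infused so far = 5.173728 mL/hr × 9.2 hr = 47.5983 mL
Volume remaining = 113 − 47.5983 = 65.4017 mL
New rate:
Dose = 17 mcg/kg/min × 87.2 kg = 1482.4 mcg/min
1482.4 mcg/min × 60 min/hr = 88944 mcg/hr
Rate = 88944 mcg/hr ÷ 11123.89 mcg/mL = 7.995761 mL/hr
Time remaining = 65.4017 mL ÷ 7.995761 mL/hr = 8.179547 hr

8.2 hours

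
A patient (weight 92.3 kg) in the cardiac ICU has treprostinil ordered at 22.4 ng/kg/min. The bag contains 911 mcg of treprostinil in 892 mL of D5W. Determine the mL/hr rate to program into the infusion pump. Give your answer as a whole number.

121 mL/hr

Dose = 22.4 ng/kg/min × 92.3 kg = 2067.52 ng/min
2067.52 ng/min × 60 min/hr = 124051.2 ng/hr
Concentration = 911 mcg ÷ 892 mL = 1.0213 mcg/mL = 1021.3 ng/mL
Rate = 124051.2 ng/hr ÷ 1021.3 ng/mL = 121.464 mL/hr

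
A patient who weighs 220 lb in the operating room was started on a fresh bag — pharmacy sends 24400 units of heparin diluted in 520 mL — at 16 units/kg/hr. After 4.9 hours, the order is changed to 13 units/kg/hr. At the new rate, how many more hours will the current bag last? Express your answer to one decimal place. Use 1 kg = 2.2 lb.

12.7 hours

Initial rate:
Weight = 220 lb ÷ 2.2 lb/kg = 100 kg
Dose = 16 units/kg/hr × 100 kg = 1600 units/hr
Concentration = 24400 units ÷ 520 mL = 46.92308 units/mL
Rate = 1600 units/hr ÷ 46.92308 units/mL = 34.09836 mL/hr
Volume infused so far = 34.09836 mL/hr × 4.9 hr = 167.082 mL
Volume remaining = 520 − 167.082 = 352.918 mL
New rate:
Dose = 13 units/kg/hr × 100 kg = 1300 units/hr
Rate = 1300 units/hr ÷ 46.92308 units/mL = 27.70492 mL/hr
Time remaining = 352.918 mL ÷ 27.70492 mL/hr = 12.73846 hr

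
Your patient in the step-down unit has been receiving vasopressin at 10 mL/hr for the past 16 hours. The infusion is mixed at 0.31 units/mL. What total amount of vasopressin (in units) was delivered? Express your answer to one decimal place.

49.6 units

Drug rate = 10 mL/hr × 0.31 units/mL = 3.1 units/hr
Total = 3.1 units/hr × 16 hr = 49.6 units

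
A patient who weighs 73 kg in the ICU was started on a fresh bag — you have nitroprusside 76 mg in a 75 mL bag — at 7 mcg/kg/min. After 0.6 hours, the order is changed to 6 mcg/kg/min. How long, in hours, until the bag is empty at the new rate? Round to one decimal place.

Initial rate:
Dose = 7 mcg/kg/min × 73 kg = 511 mcg/min
511 mcg/min × 60 min/hr = 30660 mcg/hr
Concentration = 76 mg ÷ 75 mL = 1.013333 mg/mL = 1013.333 mcg/mL
Rate = 30660 mcg/hr ÷ 1013.333 mcg/mL = 30.25658 mL/hr
Volume infused so far = 30.25658 mL/hr × 0.6 hr = 18.15395 mL
Volume remaining = 75 − 18.15395 = 56.84605 mL
New rate:
Dose = 6 mcg/kg/min × 73 kg = 438 mcg/min
438 mcg/min × 60 min/hr = 26280 mcg/hr
Rate = 26280 mcg/hr ÷ 1013.333 mcg/mL = 25.93421 mL/hr
Time remaining = 56.84605 mL ÷ 25.93421 mL/hr = 2.191933 hr

2.2 hours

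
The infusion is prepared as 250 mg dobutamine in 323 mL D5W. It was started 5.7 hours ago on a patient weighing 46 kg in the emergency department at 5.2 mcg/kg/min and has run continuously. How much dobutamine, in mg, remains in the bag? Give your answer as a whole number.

Dose = 5.2 mcg/kg/min × 46 kg = 239.2 mcg/min
239.2 mcg/min × 60 min/hr = 14352 mcg/hr
Concentration = 250 mg ÷ 323 mL = 0.7739938 mg/mL = 773.9938 mcg/mL
Rate = 14352 mcg/hr ÷ 773.9938 mcg/mL = 18.54278 mL/hr
Volume infused = 18.54278 mL/hr × 5.7 hr = 105.6939 mL
Volume remaining = 323 − 105.6939 = 217.3061 mL
Drug remaining = 217.3061 mL × 773.9938 mcg/mL = 168193.6 mcg = 168.1936 mg

168 mg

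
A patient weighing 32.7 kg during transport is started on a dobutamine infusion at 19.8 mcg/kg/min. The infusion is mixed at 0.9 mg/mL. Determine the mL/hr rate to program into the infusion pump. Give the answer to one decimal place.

Dose = 19.8 mcg/kg/min × 32.7 kg = 647.46 mcg/min
647.46 mcg/min × 60 min/hr = 38847.6 mcg/hr
Concentration = 0.9 mg/mL = 900 mcg/mL
Rate = 38847.6 mcg/hr ÷ 900 mcg/mL = 43.164 mL/hr

43.2 mL/hr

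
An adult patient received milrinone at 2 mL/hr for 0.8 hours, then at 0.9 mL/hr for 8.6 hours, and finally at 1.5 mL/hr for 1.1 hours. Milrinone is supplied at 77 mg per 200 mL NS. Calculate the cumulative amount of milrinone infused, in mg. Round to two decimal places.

4.23 mg

Concentration = 77 mg ÷ 200 mL = 0.385 mg/mL
Stage 1: 2 mL/hr × 0.8 hr = 1.6 mL → 1.6 mL × 0.385 mg/mL = 0.616 mg
Stage 2: 0.9 mL/hr × 8.6 hr = 7.74 mL → 7.74 mL × 0.385 mg/mL = 2.9799 mg
Stage 3: 1.5 mL/hr × 1.1 hr = 1.65 mL → 1.65 mL × 0.385 mg/mL = 0.63525 mg
Total = 0.616 + 2.9799 + 0.63525 = 4.23115 mg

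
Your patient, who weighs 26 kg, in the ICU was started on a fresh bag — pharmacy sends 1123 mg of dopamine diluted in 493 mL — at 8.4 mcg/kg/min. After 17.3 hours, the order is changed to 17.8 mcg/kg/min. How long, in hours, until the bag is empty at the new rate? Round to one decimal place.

Initial rate:
Dose = 8.4 mcg/kg/min × 26 kg = 218.4 mcg/min
218.4 mcg/min × 60 min/hr = 13104 mcg/hr
Concentration = 1123 mg ÷ 493 mL = 2.27789 mg/mL = 2277.89 mcg/mL
Rate = 13104 mcg/hr ÷ 2277.89 mcg/mL = 5.752691 mL/hr
Volume infused so far = 5.752691 mL/hr × 17.3 hr = 99.52155 mL
Volume remaining = 493 − 99.52155 = 393.4784 mL
New rate:
Dose = 17.8 mcg/kg/min × 26 kg = 462.8 mcg/min
462.8 mcg/min × 60 min/hr = 27768 mcg/hr
Rate = 27768 mcg/hr ÷ 2277.89 mcg/mL = 12.19023 mL/hr
Time remaining = 393.4784 mL ÷ 12.19023 mL/hr = 32.27819 hr

32.3 hours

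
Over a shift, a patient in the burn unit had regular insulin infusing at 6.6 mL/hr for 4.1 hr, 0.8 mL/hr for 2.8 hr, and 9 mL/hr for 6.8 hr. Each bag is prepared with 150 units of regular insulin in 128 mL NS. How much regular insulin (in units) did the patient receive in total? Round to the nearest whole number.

106 units

Concentration = 150 units ÷ 128 mL = 1.171875 units/mL
Stage 1: 6.6 mL/hr × 4.1 hr = 27.06 mL → 27.06 mL × 1.171875 units/mL = 31.71094 units
Stage 2: 0.8 mL/hr × 2.8 hr = 2.24 mL → 2.24 mL × 1.171875 units/mL = 2.625 units
Stage 3: 9 mL/hr × 6.8 hr = 61.2 mL → 61.2 mL × 1.171875 units/mL = 71.71875 units
Total = 31.71094 + 2.625 + 71.71875 = 106.0547 units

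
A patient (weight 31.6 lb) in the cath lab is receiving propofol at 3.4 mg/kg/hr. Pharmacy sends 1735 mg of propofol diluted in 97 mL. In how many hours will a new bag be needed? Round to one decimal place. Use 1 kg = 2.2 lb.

Weight = 31.6 lb ÷ 2.2 lb/kg = 14.36364 kg
Dose = 3.4 mg/kg/hr × 14.36364 kg = 48.83636 mg/hr
Concentration = 1735 mg ÷ 97 mL = 17.8866 mg/mL
Rate = 48.83636 mg/hr ÷ 17.8866 mg/mL = 2.730333 mL/hr
Duration = 97 mL ÷ 2.730333 mL/hr = 35.52681 hr

35.5 hours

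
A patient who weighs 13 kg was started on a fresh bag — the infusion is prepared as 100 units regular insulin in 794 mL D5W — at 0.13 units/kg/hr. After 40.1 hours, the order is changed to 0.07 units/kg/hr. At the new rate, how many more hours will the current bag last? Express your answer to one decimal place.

Initial rate:
Dose = 0.13 units/kg/hr × 13 kg = 1.69 units/hr
Concentration = 100 units ÷ 794 mL = 0.1259446 units/mL
Rate = 1.69 units/hr ÷ 0.1259446 units/mL = 13.4186 mL/hr
Volume infused so far = 13.4186 mL/hr × 40.1 hr = 538.0859 mL
Volume remaining = 794 − 538.0859 = 255.9141 mL
New rate:
Dose = 0.07 units/kg/hr × 13 kg = 0.91 units/hr
Rate = 0.91 units/hr ÷ 0.1259446 units/mL = 7.2254 mL/hr
Time remaining = 255.9141 mL ÷ 7.2254 mL/hr = 35.41868 hr

35.4 hours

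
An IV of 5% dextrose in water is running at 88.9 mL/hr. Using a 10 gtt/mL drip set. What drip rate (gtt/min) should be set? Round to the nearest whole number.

15 gtt/min

88.9 mL/hr ÷ 60 min/hr = 1.481667 mL/min
1.481667 mL/min × 10 gtt/mL = 14.81667 gtt/min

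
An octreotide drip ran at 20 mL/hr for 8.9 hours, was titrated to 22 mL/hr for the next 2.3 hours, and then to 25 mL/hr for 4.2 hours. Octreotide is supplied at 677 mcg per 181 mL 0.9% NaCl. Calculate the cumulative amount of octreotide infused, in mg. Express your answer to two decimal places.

1.25 mg

Concentration = 677 mcg ÷ 181 mL = 3.740331 mcg/mL
Stage 1: 20 mL/hr × 8.9 hr = 178 mL → 178 mL × 3.740331 mcg/mL = 665.779 mcg
Stage 2: 22 mL/hr × 2.3 hr = 50.6 mL → 50.6 mL × 3.740331 mcg/mL = 189.2608 mcg
Stage 3: 25 mL/hr × 4.2 hr = 105 mL → 105 mL × 3.740331 mcg/mL = 392.7348 mcg
Total = 665.779 + 189.2608 + 392.7348 = 1247.775 mcg = 1.247775 mg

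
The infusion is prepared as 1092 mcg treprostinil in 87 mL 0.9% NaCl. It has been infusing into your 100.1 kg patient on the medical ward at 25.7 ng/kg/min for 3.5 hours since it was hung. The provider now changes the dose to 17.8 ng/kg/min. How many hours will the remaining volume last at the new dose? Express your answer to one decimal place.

Initial rate:
Dose = 25.7 ng/kg/min × 100.1 kg = 2572.57 ng/min
2572.57 ng/min × 60 min/hr = 154354.2 ng/hr
Concentration = 1092 mcg ÷ 87 mL = 12.55172 mcg/mL = 12551.72 ng/mL
Rate = 154354.2 ng/hr ÷ 12551.72 ng/mL = 12.29745 mL/hr
Volume infused so far = 12.29745 mL/hr × 3.5 hr = 43.04107 mL
Volume remaining = 87 − 43.04107 = 43.95893 mL
New rate:
Dose = 17.8 ng/kg/min × 100.1 kg = 1781.78 ng/min
1781.78 ng/min × 60 min/hr = 106906.8 ng/hr
Rate = 106906.8 ng/hr ÷ 12551.72 ng/mL = 8.5173 mL/hr
Time remaining = 43.95893 mL ÷ 8.5173 mL/hr = 5.161134 hr

5.2 hours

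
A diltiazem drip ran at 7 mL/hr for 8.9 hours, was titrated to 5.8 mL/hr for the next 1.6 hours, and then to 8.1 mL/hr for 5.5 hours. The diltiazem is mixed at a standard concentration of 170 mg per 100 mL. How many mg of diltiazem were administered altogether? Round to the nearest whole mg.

197 mg

Concentration = 170 mg ÷ 100 mL = 1.7 mg/mL
Stage 1: 7 mL/hr × 8.9 hr = 62.3 mL → 62.3 mL × 1.7 mg/mL = 105.91 mg
Stage 2: 5.8 mL/hr × 1.6 hr = 9.28 mL → 9.28 mL × 1.7 mg/mL = 15.776 mg
Stage 3: 8.1 mL/hr × 5.5 hr = 44.55 mL → 44.55 mL × 1.7 mg/mL = 75.735 mg
Total = 105.91 + 15.776 + 75.735 = 197.421 mg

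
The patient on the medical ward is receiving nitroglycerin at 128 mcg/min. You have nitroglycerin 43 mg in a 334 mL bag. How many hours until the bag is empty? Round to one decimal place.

128 mcg/min × 60 min/hr = 7680 mcg/hr
Concentration = 43 mg ÷ 334 mL = 0.1287425 mg/mL = 128.7425 mcg/mL
Rate = 7680 mcg/hr ÷ 128.7425 mcg/mL = 59.65395 mL/hr
Duration = 334 mL ÷ 59.65395 mL/hr = 5.598958 hr

5.6 hours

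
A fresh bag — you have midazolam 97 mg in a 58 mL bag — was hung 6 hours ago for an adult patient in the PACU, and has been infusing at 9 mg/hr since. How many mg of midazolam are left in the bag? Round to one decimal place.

43.0 mg

Concentration = 97 mg ÷ 58 mL = 1.672414 mg/mL
Rate = 9 mg/hr ÷ 1.672414 mg/mL = 5.381443 mL/hr
Volume infused = 5.381443 mL/hr × 6 hr = 32.28866 mL
Volume remaining = 58 − 32.28866 = 25.71134 mL
Drug remaining = 25.71134 mL × 1.672414 mg/mL = 43 mg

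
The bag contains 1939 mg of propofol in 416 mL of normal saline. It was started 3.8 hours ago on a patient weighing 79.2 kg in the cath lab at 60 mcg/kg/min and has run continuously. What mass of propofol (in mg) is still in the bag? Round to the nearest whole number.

856 mg

Dose = 60 mcg/kg/min × 79.2 kg = 4752 mcg/min
4752 mcg/min × 60 min/hr = 285120 mcg/hr
Concentration = 1939 mg ÷ 416 mL = 4.661058 mg/mL = 4661.058 mcg/mL
Rate = 285120 mcg/hr ÷ 4661.058 mcg/mL = 61.17067 mL/hr
Volume infused = 61.17067 mL/hr × 3.8 hr = 232.4485 mL
Volume remaining = 416 − 232.4485 = 183.5515 mL
Drug remaining = 183.5515 mL × 4661.058 mcg/mL = 855544 mcg = 855.544 mg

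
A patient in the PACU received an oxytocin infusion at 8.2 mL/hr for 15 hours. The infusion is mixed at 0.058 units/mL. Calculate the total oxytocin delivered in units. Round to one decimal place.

7.1 units

Concentration = 0.058 units/mL = 58 milliunits/mL
Drug rate = 8.2 mL/hr × 58 milliunits/mL = 475.6 milliunits/hr
Total = 475.6 milliunits/hr × 15 hr = 7134 milliunits = 7.134 units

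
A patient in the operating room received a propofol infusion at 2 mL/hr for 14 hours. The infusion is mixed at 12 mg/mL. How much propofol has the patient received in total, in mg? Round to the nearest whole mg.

Drug rate = 2 mL/hr × 12 mg/mL = 24 mg/hr
Total = 24 mg/hr × 14 hr = 336 mg

336 mg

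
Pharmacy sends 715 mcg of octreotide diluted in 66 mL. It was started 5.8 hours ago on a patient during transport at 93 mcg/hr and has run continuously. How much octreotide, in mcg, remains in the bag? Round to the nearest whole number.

176 mcg

Concentration = 715 mcg ÷ 66 mL = 10.83333 mcg/mL
Rate = 93 mcg/hr ÷ 10.83333 mcg/mL = 8.584615 mL/hr
Volume infused = 8.584615 mL/hr × 5.8 hr = 49.79077 mL
Volume remaining = 66 − 49.79077 = 16.20923 mL
Drug remaining = 16.20923 mL × 10.83333 mcg/mL = 175.6 mcg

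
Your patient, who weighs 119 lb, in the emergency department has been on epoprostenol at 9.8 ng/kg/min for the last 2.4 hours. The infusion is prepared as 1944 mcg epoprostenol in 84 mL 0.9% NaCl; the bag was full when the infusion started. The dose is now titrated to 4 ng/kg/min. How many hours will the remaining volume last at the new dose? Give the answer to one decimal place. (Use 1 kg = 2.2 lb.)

143.9 hours

Initial rate:
Weight = 119 lb ÷ 2.2 lb/kg = 54.09091 kg
Dose = 9.8 ng/kg/min × 54.09091 kg = 530.0909 ng/min
530.0909 ng/min × 60 min/hr = 31805.45 ng/hr
Concentration = 1944 mcg ÷ 84 mL = 23.14286 mcg/mL = 23142.86 ng/mL
Rate = 31805.45 ng/hr ÷ 23142.86 ng/mL = 1.37431 mL/hr
Volume infused so far = 1.37431 mL/hr × 2.4 hr = 3.298343 mL
Volume remaining = 84 − 3.298343 = 80.70166 mL
New rate:
Dose = 4 ng/kg/min × 54.09091 kg = 216.3636 ng/min
216.3636 ng/min × 60 min/hr = 12981.82 ng/hr
Rate = 12981.82 ng/hr ÷ 23142.86 ng/mL = 0.5609428 mL/hr
Time remaining = 80.70166 mL ÷ 0.5609428 mL/hr = 143.8679 hr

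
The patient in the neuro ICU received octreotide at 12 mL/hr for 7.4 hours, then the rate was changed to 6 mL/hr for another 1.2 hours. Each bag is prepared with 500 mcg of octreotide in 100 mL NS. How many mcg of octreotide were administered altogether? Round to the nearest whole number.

Concentration = 500 mcg ÷ 100 mL = 5 mcg/mL
Stage 1: 12 mL/hr × 7.4 hr = 88.8 mL → 88.8 mL × 5 mcg/mL = 444 mcg
Stage 2: 6 mL/hr × 1.2 hr = 7.2 mL → 7.2 mL × 5 mcg/mL = 36 mcg
Total = 444 + 36 = 480 mcg

480 mcg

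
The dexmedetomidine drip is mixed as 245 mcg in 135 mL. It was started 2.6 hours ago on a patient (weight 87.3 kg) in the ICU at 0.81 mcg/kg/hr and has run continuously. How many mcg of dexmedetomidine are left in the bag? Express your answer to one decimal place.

Dose = 0.81 mcg/kg/hr × 87.3 kg = 70.713 mcg/hr
Concentration = 245 mcg ÷ 135 mL = 1.814815 mcg/mL
Rate = 70.713 mcg/hr ÷ 1.814815 mcg/mL = 38.96431 mL/hr
Volume infused = 38.96431 mL/hr × 2.6 hr = 101.3072 mL
Volume remaining = 135 − 101.3072 = 33.6928 mL
Drug remaining = 33.6928 mL × 1.814815 mcg/mL = 61.1462 mcg

61.1 mcg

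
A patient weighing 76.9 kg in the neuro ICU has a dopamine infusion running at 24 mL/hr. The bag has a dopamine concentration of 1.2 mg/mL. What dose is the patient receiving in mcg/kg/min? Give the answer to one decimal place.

Concentration = 1.2 mg/mL = 1200 mcg/mL
Drug rate = 24 mL/hr × 1200 mcg/mL = 28800 mcg/hr
28800 mcg/hr ÷ 60 min/hr = 480 mcg/min
480 mcg/min ÷ 76.9 kg = 6.241873 mcg/kg/min

6.2 mcg/kg/min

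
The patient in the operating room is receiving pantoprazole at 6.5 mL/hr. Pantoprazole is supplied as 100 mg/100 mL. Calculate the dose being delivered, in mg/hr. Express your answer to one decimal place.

Concentration = 100 mg ÷ 100 mL = 1 mg/mL
Drug rate = 6.5 mL/hr × 1 mg/mL = 6.5 mg/hr

6.5 mg/hr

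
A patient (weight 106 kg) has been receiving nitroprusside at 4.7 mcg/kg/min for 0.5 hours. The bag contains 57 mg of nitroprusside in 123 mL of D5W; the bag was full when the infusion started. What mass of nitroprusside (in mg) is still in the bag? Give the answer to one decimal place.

Dose = 4.7 mcg/kg/min × 106 kg = 498.2 mcg/min
498.2 mcg/min × 60 min/hr = 29892 mcg/hr
Concentration = 57 mg ÷ 123 mL = 0.4634146 mg/mL = 463.4146 mcg/mL
Rate = 29892 mcg/hr ÷ 463.4146 mcg/mL = 64.50379 mL/hr
Volume infused = 64.50379 mL/hr × 0.5 hr = 32.25189 mL
Volume remaining = 123 − 32.25189 = 90.74811 mL
Drug remaining = 90.74811 mL × 463.4146 mcg/mL = 42054 mcg = 42.054 mg

42.1 mg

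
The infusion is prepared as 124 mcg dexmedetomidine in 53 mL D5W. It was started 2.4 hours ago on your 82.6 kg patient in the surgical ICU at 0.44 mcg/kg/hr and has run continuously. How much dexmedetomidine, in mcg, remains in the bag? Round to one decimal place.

36.8 mcg

Dose = 0.44 mcg/kg/hr × 82.6 kg = 36.344 mcg/hr
Concentration = 124 mcg ÷ 53 mL = 2.339623 mcg/mL
Rate = 36.344 mcg/hr ÷ 2.339623 mcg/mL = 15.53413 mL/hr
Volume infused = 15.53413 mL/hr × 2.4 hr = 37.28191 mL
Volume remaining = 53 − 37.28191 = 15.71809 mL
Drug remaining = 15.71809 mL × 2.339623 mcg/mL = 36.7744 mcg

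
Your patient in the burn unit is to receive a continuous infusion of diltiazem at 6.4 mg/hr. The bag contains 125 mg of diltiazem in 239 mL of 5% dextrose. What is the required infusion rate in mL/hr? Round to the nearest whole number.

Concentration = 125 mg ÷ 239 mL = 0.5230126 mg/mL
Rate = 6.4 mg/hr ÷ 0.5230126 mg/mL = 12.2368 mL/hr

12 mL/hr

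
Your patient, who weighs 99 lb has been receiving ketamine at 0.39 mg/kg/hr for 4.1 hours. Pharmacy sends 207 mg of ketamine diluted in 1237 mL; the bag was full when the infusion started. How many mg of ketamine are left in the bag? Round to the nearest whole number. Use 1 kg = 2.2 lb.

Weight = 99 lb ÷ 2.2 lb/kg = 45 kg
Dose = 0.39 mg/kg/hr × 45 kg = 17.55 mg/hr
Concentration = 207 mg ÷ 1237 mL = 0.1673403 mg/mL
Rate = 17.55 mg/hr ÷ 0.1673403 mg/mL = 104.8761 mL/hr
Volume infused = 104.8761 mL/hr × 4.1 hr = 429.992 mL
Volume remaining = 1237 − 429.992 = 807.008 mL
Drug remaining = 807.008 mL × 0.1673403 mg/mL = 135.045 mg

135 mg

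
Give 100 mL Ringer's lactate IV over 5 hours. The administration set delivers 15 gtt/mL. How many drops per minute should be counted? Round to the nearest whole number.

100 mL ÷ (5 hr × 60 = 300 min) = 0.3333333 mL/min
0.3333333 mL/min × 15 gtt/mL = 5 gtt/min

5 gtt/min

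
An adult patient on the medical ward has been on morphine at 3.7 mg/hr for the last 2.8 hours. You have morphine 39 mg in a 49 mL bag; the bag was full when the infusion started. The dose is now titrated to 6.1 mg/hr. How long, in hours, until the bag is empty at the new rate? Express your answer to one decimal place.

4.7 hours

Initial rate:
Concentration = 39 mg ÷ 49 mL = 0.7959184 mg/mL
Rate = 3.7 mg/hr ÷ 0.7959184 mg/mL = 4.648718 mL/hr
Volume infused so far = 4.648718 mL/hr × 2.8 hr = 13.01641 mL
Volume remaining = 49 − 13.01641 = 35.98359 mL
New rate:
Rate = 6.1 mg/hr ÷ 0.7959184 mg/mL = 7.664103 mL/hr
Time remaining = 35.98359 mL ÷ 7.664103 mL/hr = 4.695082 hr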